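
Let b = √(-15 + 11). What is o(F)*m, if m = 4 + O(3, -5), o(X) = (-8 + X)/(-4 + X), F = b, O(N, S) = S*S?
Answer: 261/5 + 58*I/5 ≈ 52.2 + 11.6*I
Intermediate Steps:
O(N, S) = S²
b = 2*I (b = √(-4) = 2*I ≈ 2.0*I)
F = 2*I ≈ 2.0*I
o(X) = (-8 + X)/(-4 + X)
m = 29 (m = 4 + (-5)² = 4 + 25 = 29)
o(F)*m = ((-8 + 2*I)/(-4 + 2*I))*29 = (((-4 - 2*I)/20)*(-8 + 2*I))*29 = ((-8 + 2*I)*(-4 - 2*I)/20)*29 = 29*(-8 + 2*I)*(-4 - 2*I)/20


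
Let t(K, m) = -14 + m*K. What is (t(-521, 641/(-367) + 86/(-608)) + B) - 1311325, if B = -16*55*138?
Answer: -159742541427/111568 ≈ -1.4318e+6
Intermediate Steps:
t(K, m) = -14 + K*m
B = -121440 (B = -880*138 = -121440)
(t(-521, 641/(-367) + 86/(-608)) + B) - 1311325 = ((-14 - 521*(641/(-367) + 86/(-608))) - 121440) - 1311325 = ((-14 - 521*(641*(-1/367) + 86*(-1/608))) - 121440) - 1311325 = ((-14 - 521*(-641/367 - 43/304)) - 121440) - 1311325 = ((-14 - 521*(-210645/111568)) - 121440) - 1311325 = ((-14 + 109746045/111568) - 121440) - 1311325 = (108184093/111568 - 121440) - 1311325 = -13440633827/111568 - 1311325 = -159742541427/111568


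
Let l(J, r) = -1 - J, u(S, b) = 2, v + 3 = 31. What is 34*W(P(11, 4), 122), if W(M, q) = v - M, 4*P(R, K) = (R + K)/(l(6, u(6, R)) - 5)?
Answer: 7701/8 ≈ 962.63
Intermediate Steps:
v = 28 (v = -3 + 31 = 28)
P(R, K) = -K/48 - R/48 (P(R, K) = ((R + K)/((-1 - 1*6) - 5))/4 = ((K + R)/((-1 - 6) - 5))/4 = ((K + R)/(-7 - 5))/4 = ((K + R)/(-12))/4 = ((K + R)*(-1/12))/4 = (-K/12 - R/12)/4 = -K/48 - R/48)
W(M, q) = 28 - M
34*W(P(11, 4), 122) = 34*(28 - (-1/48*4 - 1/48*11)) = 34*(28 - (-1/12 - 11/48)) = 34*(28 - 1*(-5/16)) = 34*(28 + 5/16) = 34*(453/16) = 7701/8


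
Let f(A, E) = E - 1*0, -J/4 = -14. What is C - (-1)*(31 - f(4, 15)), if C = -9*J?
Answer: -488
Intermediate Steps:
J = 56 (J = -4*(-14) = 56)
f(A, E) = E (f(A, E) = E + 0 = E)
C = -504 (C = -9*56 = -504)
C - (-1)*(31 - f(4, 15)) = -504 - (-1)*(31 - 1*15) = -504 - (-1)*(31 - 15) = -504 - (-1)*16 = -504 - 1*(-16) = -504 + 16 = -488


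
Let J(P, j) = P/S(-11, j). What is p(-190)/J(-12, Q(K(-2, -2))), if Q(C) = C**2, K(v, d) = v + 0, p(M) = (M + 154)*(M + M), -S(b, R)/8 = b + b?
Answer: -200640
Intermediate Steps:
S(b, R) = -16*b (S(b, R) = -8*(b + b) = -16*b)
p(M) = 2*M*(154 + M) (p(M) = (154 + M)*(2*M) = 2*M*(154 + M))
K(v, d) = v
J(P, j) = P/176 (J(P, j) = P/((-16*(-11))) = P/176)
p(-190)/J(-12, Q(K(-2, -2))) = (2*(-190)*(154 - 190))/(((1/176)*(-12))) = (2*(-190)*(-36))/(-3/44) = 13680*(-44/3) = -200640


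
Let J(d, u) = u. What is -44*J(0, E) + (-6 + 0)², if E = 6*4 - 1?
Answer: -976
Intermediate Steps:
E = 23 (E = 24 - 1 = 23)
-44*J(0, E) + (-6 + 0)² = -44*23 + (-6 + 0)² = -1012 + (-6)² = -1012 + 36 = -976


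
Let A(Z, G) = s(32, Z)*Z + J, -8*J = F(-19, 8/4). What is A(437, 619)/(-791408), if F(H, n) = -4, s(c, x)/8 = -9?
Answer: 62927/1582816 ≈ 0.039756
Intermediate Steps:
s(c, x) = -72 (s(c, x) = 8*(-9) = -72)
J = 1/2 (J = -1/8*(-4) = 1/2 ≈ 0.50000)
A(Z, G) = 1/2 - 72*Z (A(Z, G) = -72*Z + 1/2 = 1/2 - 72*Z)
A(437, 619)/(-791408) = (1/2 - 72*437)/(-791408) = (1/2 - 31464)*(-1/791408) = -62927/2*(-1/791408) = 62927/1582816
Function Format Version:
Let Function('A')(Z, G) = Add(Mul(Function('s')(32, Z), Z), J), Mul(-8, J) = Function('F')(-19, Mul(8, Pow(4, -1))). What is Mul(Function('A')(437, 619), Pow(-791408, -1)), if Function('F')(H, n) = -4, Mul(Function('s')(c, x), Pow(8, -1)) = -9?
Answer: Rational(62927, 1582816) ≈ 0.039756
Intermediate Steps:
Function('s')(c, x) = -72 (Function('s')(c, x) = Mul(8, -9) = -72)
J = Rational(1, 2) (J = Mul(Rational(-1, 8), -4) = Rational(1, 2) ≈ 0.50000)
Function('A')(Z, G) = Add(Rational(1, 2), Mul(-72, Z)) (Function('A')(Z, G) = Add(Mul(-72, Z), Rational(1, 2)) = Add(Rational(1, 2), Mul(-72, Z)))
Mul(Function('A')(437, 619), Pow(-791408, -1)) = Mul(Add(Rational(1, 2), Mul(-72, 437)), Pow(-791408, -1)) = Mul(Add(Rational(1, 2), -31464), Rational(-1, 791408)) = Mul(Rational(-62927, 2), Rational(-1, 791408)) = Rational(62927, 1582816)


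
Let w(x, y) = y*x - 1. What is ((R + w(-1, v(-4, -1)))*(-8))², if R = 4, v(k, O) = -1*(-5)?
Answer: 256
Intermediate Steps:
v(k, O) = 5
w(x, y) = -1 + x*y (w(x, y) = x*y - 1 = -1 + x*y)
((R + w(-1, v(-4, -1)))*(-8))² = ((4 + (-1 - 1*5))*(-8))² = ((4 + (-1 - 5))*(-8))² = ((4 - 6)*(-8))² = (-2*(-8))² = 16² = 256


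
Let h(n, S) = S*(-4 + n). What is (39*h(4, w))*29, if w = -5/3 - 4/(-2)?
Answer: 0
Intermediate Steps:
w = ⅓ (w = -5*⅓ - 4*(-½) = -5/3 + 2 = ⅓ ≈ 0.33333)
(39*h(4, w))*29 = (39*((-4 + 4)/3))*29 = (39*((⅓)*0))*29 = (39*0)*29 = 0*29 = 0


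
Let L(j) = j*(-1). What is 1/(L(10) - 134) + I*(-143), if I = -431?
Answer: 8875151/144 ≈ 61633.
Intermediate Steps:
L(j) = -j
1/(L(10) - 134) + I*(-143) = 1/(-1*10 - 134) - 431*(-143) = 1/(-10 - 134) + 61633 = 1/(-144) + 61633 = -1/144 + 61633 = 8875151/144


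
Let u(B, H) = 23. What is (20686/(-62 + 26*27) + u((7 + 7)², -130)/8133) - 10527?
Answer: -27313022141/2602560 ≈ -10495.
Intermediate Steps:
(20686/(-62 + 26*27) + u((7 + 7)², -130)/8133) - 10527 = (20686/(-62 + 26*27) + 23/8133) - 10527 = (20686/(-62 + 702) + 23*(1/8133)) - 10527 = (20686/640 + 23/8133) - 10527 = (20686*(1/640) + 23/8133) - 10527 = (10343/320 + 23/8133) - 10527 = 84126979/2602560 - 10527 = -27313022141/2602560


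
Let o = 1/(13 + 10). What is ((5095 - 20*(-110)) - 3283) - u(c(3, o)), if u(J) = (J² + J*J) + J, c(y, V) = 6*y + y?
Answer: 3109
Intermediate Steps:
o = 1/23 ≈ 0.043478
c(y, V) = 7*y
u(J) = J + 2*J² (u(J) = (J² + J²) + J = 2*J² + J = J + 2*J²)
((5095 - 20*(-110)) - 3283) - u(c(3, o)) = ((5095 - 20*(-110)) - 3283) - 7*3*(1 + 2*(7*3)) = ((5095 + 2200) - 3283) - 21*(1 + 2*21) = (7295 - 3283) - 21*(1 + 42) = 4012 - 21*43 = 4012 - 1*903 = 4012 - 903 = 3109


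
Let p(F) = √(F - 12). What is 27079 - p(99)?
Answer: 27079 - √87 ≈ 27070.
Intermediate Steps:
p(F) = √(-12 + F)
27079 - p(99) = 27079 - √(-12 + 99) = 27079 - √87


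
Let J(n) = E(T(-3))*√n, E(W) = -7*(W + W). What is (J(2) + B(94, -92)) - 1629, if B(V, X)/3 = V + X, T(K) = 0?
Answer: -1623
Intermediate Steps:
E(W) = -14*W
B(V, X) = 3*V + 3*X (B(V, X) = 3*(V + X) = 3*V + 3*X)
J(n) = 0 (J(n) = (-14*0)*√n = 0*√n = 0)
(J(2) + B(94, -92)) - 1629 = (0 + (3*94 + 3*(-92))) - 1629 = (0 + (282 - 276)) - 1629 = (0 + 6) - 1629 = 6 - 1629 = -1623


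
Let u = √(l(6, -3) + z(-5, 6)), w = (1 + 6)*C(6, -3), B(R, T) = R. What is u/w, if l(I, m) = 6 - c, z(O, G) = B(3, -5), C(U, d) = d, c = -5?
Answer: -√14/21 ≈ -0.17817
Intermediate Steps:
z(O, G) = 3
l(I, m) = 11 (l(I, m) = 6 - 1*(-5) = 6 + 5 = 11)
w = -21 (w = (1 + 6)*(-3) = 7*(-3) = -21)
u = √14 (u = √(11 + 3) = √14 ≈ 3.7417)
u/w = √14/(-21) = -√14/21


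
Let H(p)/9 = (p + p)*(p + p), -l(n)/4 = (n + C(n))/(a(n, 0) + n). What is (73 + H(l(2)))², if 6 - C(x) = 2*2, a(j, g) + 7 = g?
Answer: 121903681/625 ≈ 1.9505e+5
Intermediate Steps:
a(j, g) = -7 + g
C(x) = 2 (C(x) = 6 - 2*2 = 6 - 1*4 = 6 - 4 = 2)
l(n) = -4*(2 + n)/(-7 + n) (l(n) = -4*(n + 2)/((-7 + 0) + n) = -4*(2 + n)/(-7 + n))
H(p) = 36*p² (H(p) = 9*((p + p)*(p + p)) = 9*((2*p)*(2*p)) = 9*(4*p²) = 36*p²)
(73 + H(l(2)))² = (73 + 36*(4*(-2 - 1*2)/(-7 + 2))²)² = (73 + 36*(4*(-2 - 2)/(-5))²)² = (73 + 36*(4*(-⅕)*(-4))²)² = (73 + 36*(16/5)²)² = (73 + 36*(256/25))² = (73 + 9216/25)² = (11041/25)² = 121903681/625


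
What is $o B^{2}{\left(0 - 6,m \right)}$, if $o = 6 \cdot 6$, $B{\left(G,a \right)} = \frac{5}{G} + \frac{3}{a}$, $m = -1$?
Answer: $529$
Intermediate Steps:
$B{\left(G,a \right)} = \frac{3}{a} + \frac{5}{G}$
$o = 36$
$o B^{2}{\left(0 - 6,m \right)} = 36 \left(\frac{3}{-1} + \frac{5}{0 - 6}\right)^{2} = 36 \left(3 \left(-1\right) + \frac{5}{0 - 6}\right)^{2} = 36 \left(-3 + \frac{5}{-6}\right)^{2} = 36 \left(-3 + 5 \left(- \frac{1}{6}\right)\right)^{2} = 36 \left(-3 - \frac{5}{6}\right)^{2} = 36 \left(- \frac{23}{6}\right)^{2} = 36 \cdot \frac{529}{36} = 529$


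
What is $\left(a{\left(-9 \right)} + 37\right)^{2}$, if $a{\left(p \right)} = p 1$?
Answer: $784$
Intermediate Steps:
$a{\left(p \right)} = p$
$\left(a{\left(-9 \right)} + 37\right)^{2} = \left(-9 + 37\right)^{2} = 28^{2} = 784$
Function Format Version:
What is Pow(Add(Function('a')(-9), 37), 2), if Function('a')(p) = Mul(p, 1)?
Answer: 784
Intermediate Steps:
Function('a')(p) = p
Pow(Add(Function('a')(-9), 37), 2) = Pow(Add(-9, 37), 2) = Pow(28, 2) = 784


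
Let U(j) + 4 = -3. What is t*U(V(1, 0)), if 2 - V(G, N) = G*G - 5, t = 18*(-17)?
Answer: 2142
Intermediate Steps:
t = -306
V(G, N) = 7 - G² (V(G, N) = 2 - (G*G - 5) = 2 - (G² - 5) = 2 - (-5 + G²) = 2 + (5 - G²) = 7 - G²)
U(j) = -7 (U(j) = -4 - 3 = -7)
t*U(V(1, 0)) = -306*(-7) = 2142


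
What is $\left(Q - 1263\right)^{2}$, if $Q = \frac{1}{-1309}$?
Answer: $\frac{2733295079824}{1713481} \approx 1.5952 \cdot 10^{6}$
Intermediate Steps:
$Q = - \frac{1}{1309} \approx -0.00076394$
$\left(Q - 1263\right)^{2} = \left(- \frac{1}{1309} - 1263\right)^{2} = \left(- \frac{1653268}{1309}\right)^{2} = \frac{2733295079824}{1713481}$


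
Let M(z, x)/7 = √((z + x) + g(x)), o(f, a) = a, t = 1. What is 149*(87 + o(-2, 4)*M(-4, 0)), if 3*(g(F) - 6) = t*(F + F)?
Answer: 12963 + 4172*√2 ≈ 18863.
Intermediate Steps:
g(F) = 6 + 2*F/3 (g(F) = 6 + (1*(F + F))/3 = 6 + (1*(2*F))/3 = 6 + (2*F)/3 = 6 + 2*F/3)
M(z, x) = 7*√(6 + z + 5*x/3) (M(z, x) = 7*√((z + x) + (6 + 2*x/3)) = 7*√((x + z) + (6 + 2*x/3)) = 7*√(6 + z + 5*x/3))
149*(87 + o(-2, 4)*M(-4, 0)) = 149*(87 + 4*(7*√(54 + 9*(-4) + 15*0)/3)) = 149*(87 + 4*(7*√(54 - 36 + 0)/3)) = 149*(87 + 4*(7*√18/3)) = 149*(87 + 4*(7*(3*√2)/3)) = 149*(87 + 4*(7*√2)) = 149*(87 + 28*√2) = 12963 + 4172*√2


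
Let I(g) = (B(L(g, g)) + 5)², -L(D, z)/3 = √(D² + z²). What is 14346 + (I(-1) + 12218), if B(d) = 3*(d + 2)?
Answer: 26847 - 198*√2 ≈ 26567.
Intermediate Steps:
L(D, z) = -3*√(D² + z²)
B(d) = 6 + 3*d (B(d) = 3*(2 + d) = 6 + 3*d)
I(g) = (11 - 9*√2*√(g²))² (I(g) = ((6 + 3*(-3*√(g² + g²))) + 5)² = ((6 + 3*(-3*√2*√(g²))) + 5)² = ((6 - 9*√2*√(g²)) + 5)² = (11 - 9*√2*√(g²))²)
14346 + (I(-1) + 12218) = 14346 + ((11 - 9*√2*√((-1)²))² + 12218) = 14346 + ((11 - 9*√2*√1)² + 12218) = 14346 + ((11 - 9*√2*1)² + 12218) = 14346 + ((11 - 9*√2)² + 12218) = 14346 + (12218 + (11 - 9*√2)²) = 26564 + (11 - 9*√2)²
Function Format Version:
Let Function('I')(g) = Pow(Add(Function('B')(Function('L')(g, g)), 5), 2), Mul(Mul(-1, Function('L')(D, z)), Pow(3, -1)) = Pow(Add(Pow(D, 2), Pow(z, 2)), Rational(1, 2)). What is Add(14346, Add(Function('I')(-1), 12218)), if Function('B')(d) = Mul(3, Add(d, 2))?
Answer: Add(26847, Mul(-198, Pow(2, Rational(1, 2)))) ≈ 26567.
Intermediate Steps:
Function('L')(D, z) = Mul(-3, Pow(Add(Pow(D, 2), Pow(z, 2)), Rational(1, 2)))
Function('B')(d) = Add(6, Mul(3, d)) (Function('B')(d) = Mul(3, Add(2, d)) = Add(6, Mul(3, d)))
Function('I')(g) = Pow(Add(11, Mul(-9, Pow(2, Rational(1, 2)), Pow(Pow(g, 2), Rational(1, 2)))), 2) (Function('I')(g) = Pow(Add(Add(6, Mul(3, Mul(-3, Pow(Add(Pow(g, 2), Pow(g, 2)), Rational(1, 2))))), 5), 2) = Pow(Add(Add(6, Mul(3, Mul(-3, Pow(Mul(2, Pow(g, 2)), Rational(1, 2))))), 5), 2) = Pow(Add(Add(6, Mul(3, Mul(-3, Mul(Pow(2, Rational(1, 2)), Pow(Pow(g, 2), Rational(1, 2)))))), 5), 2) = Pow(Add(Add(6, Mul(3, Mul(-3, Pow(2, Rational(1, 2)), Pow(Pow(g, 2), Rational(1, 2))))), 5), 2) = Pow(Add(Add(6, Mul(-9, Pow(2, Rational(1, 2)), Pow(Pow(g, 2), Rational(1, 2)))), 5), 2) = Pow(Add(11, Mul(-9, Pow(2, Rational(1, 2)), Pow(Pow(g, 2), Rational(1, 2)))), 2))
Add(14346, Add(Function('I')(-1), 12218)) = Add(14346, Add(Pow(Add(11, Mul(-9, Pow(2, Rational(1, 2)), Pow(Pow(-1, 2), Rational(1, 2)))), 2), 12218)) = Add(14346, Add(Pow(Add(11, Mul(-9, Pow(2, Rational(1, 2)), Pow(1, Rational(1, 2)))), 2), 12218)) = Add(14346, Add(Pow(Add(11, Mul(-9, Pow(2, Rational(1, 2)), 1)), 2), 12218)) = Add(14346, Add(Pow(Add(11, Mul(-9, Pow(2, Rational(1, 2)))), 2), 12218)) = Add(14346, Add(12218, Pow(Add(11, Mul(-9, Pow(2, Rational(1, 2)))), 2))) = Add(26564, Pow(Add(11, Mul(-9, Pow(2, Rational(1, 2)))), 2))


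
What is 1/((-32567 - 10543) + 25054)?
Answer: -1/18056 ≈ -5.5383e-5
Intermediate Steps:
1/((-32567 - 10543) + 25054) = 1/(-43110 + 25054) = 1/(-18056) = -1/18056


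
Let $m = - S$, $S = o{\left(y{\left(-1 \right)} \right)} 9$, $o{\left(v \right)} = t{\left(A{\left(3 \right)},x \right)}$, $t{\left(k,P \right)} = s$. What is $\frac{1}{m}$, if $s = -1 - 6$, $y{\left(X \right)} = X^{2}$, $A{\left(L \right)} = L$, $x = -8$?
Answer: $\frac{1}{63} \approx 0.015873$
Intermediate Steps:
$s = -7$ ($s = -1 - 6 = -7$)
$t{\left(k,P \right)} = -7$
$o{\left(v \right)} = -7$
$S = -63$ ($S = \left(-7\right) 9 = -63$)
$m = 63$ ($m = \left(-1\right) \left(-63\right) = 63$)
$\frac{1}{m} = \frac{1}{63}$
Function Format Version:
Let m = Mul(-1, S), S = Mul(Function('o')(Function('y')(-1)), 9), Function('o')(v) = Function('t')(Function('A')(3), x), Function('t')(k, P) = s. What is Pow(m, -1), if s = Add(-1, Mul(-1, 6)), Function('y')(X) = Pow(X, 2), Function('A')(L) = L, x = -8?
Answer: Rational(1, 63) ≈ 0.015873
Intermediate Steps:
s = -7 (s = Add(-1, -6) = -7)
Function('t')(k, P) = -7
Function('o')(v) = -7
S = -63 (S = Mul(-7, 9) = -63)
m = 63 (m = Mul(-1, -63) = 63)
Pow(m, -1) = Pow(63, -1) = Rational(1, 63)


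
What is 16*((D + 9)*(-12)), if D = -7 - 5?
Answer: 576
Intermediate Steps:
D = -12
16*((D + 9)*(-12)) = 16*((-12 + 9)*(-12)) = 16*(-3*(-12)) = 16*36 = 576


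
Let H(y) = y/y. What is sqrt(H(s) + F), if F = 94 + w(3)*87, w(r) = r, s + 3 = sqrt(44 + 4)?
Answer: 2*sqrt(89) ≈ 18.868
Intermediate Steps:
s = -3 + 4*sqrt(3) (s = -3 + sqrt(44 + 4) = -3 + sqrt(48) = -3 + 4*sqrt(3) ≈ 3.9282)
H(y) = 1
F = 355 (F = 94 + 3*87 = 94 + 261 = 355)
sqrt(H(s) + F) = sqrt(1 + 355) = sqrt(356) = 2*sqrt(89)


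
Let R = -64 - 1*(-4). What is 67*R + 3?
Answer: -4017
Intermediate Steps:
R = -60 (R = -64 + 4 = -60)
67*R + 3 = 67*(-60) + 3 = -4020 + 3 = -4017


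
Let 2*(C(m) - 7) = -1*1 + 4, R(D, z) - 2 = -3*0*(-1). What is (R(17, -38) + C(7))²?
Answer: 441/4 ≈ 110.25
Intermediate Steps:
R(D, z) = 2 (R(D, z) = 2 - 3*0*(-1) = 2 + 0*(-1) = 2 + 0 = 2)
C(m) = 17/2 (C(m) = 7 + (-1*1 + 4)/2 = 7 + (-1 + 4)/2 = 7 + (½)*3 = 7 + 3/2 = 17/2)
(R(17, -38) + C(7))² = (2 + 17/2)² = (21/2)² = 441/4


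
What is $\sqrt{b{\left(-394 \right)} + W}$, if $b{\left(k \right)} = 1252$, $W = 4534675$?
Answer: $11 \sqrt{37487} \approx 2129.8$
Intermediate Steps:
$\sqrt{b{\left(-394 \right)} + W} = \sqrt{1252 + 4534675} = \sqrt{4535927} = 11 \sqrt{37487}$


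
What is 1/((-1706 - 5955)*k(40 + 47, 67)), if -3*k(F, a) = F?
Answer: 1/222169 ≈ 4.5011e-6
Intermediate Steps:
k(F, a) = -F/3
1/((-1706 - 5955)*k(40 + 47, 67)) = 1/((-1706 - 5955)*((-(40 + 47)/3))) = 1/((-7661)*((-⅓*87))) = -1/7661/(-29) = -1/7661*(-1/29) = 1/222169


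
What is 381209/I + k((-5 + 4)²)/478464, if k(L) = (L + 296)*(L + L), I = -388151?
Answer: -30360703547/30952713344 ≈ -0.98087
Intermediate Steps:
k(L) = 2*L*(296 + L) (k(L) = (296 + L)*(2*L) = 2*L*(296 + L))
381209/I + k((-5 + 4)²)/478464 = 381209/(-388151) + (2*(-5 + 4)²*(296 + (-5 + 4)²))/478464 = 381209*(-1/388151) + (2*(-1)²*(296 + (-1)²))*(1/478464) = -381209/388151 + (2*1*(296 + 1))*(1/478464) = -381209/388151 + (2*1*297)*(1/478464) = -381209/388151 + 594*(1/478464) = -381209/388151 + 99/79744 = -30360703547/30952713344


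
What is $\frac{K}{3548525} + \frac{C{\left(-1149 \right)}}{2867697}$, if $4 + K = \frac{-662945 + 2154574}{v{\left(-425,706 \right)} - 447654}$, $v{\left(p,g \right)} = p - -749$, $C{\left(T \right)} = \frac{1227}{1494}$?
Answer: $- \frac{336361278043612}{188911002579342600375} \approx -1.7805 \cdot 10^{-6}$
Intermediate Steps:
$C{\left(T \right)} = \frac{409}{498}$ ($C{\left(T \right)} = 1227 \cdot \frac{1}{1494} = \frac{409}{498}$)
$v{\left(p,g \right)} = 749 + p$ ($v{\left(p,g \right)} = p + 749 = 749 + p$)
$K = - \frac{3280949}{447330}$ ($K = -4 + \frac{-662945 + 2154574}{\left(749 - 425\right) - 447654} = -4 + \frac{1491629}{324 - 447654} = -4 + \frac{1491629}{-447330} = -4 + 1491629 \left(- \frac{1}{447330}\right) = -4 - \frac{1491629}{447330} = - \frac{3280949}{447330} \approx -7.3345$)
$\frac{K}{3548525} + \frac{C{\left(-1149 \right)}}{2867697} = - \frac{3280949}{447330 \cdot 3548525} + \frac{409}{498 \cdot 2867697} = \left(- \frac{3280949}{447330}\right) \frac{1}{3548525} + \frac{409}{498} \cdot \frac{1}{2867697} = - \frac{3280949}{1587361688250} + \frac{409}{1428113106} = - \frac{336361278043612}{188911002579342600375}$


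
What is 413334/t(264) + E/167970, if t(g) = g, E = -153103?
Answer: 525661309/335940 ≈ 1564.7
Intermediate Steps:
413334/t(264) + E/167970 = 413334/264 - 153103/167970 = 413334*(1/264) - 153103*1/167970 = 68889/44 - 153103/167970 = 525661309/335940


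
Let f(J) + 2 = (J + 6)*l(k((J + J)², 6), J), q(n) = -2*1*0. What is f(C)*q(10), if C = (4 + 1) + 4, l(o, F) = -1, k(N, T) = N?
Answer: 0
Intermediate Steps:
q(n) = 0 (q(n) = -2*0 = 0)
C = 9 (C = 5 + 4 = 9)
f(J) = -8 - J (f(J) = -2 + (J + 6)*(-1) = -2 + (6 + J)*(-1) = -2 + (-6 - J) = -8 - J)
f(C)*q(10) = (-8 - 1*9)*0 = (-8 - 9)*0 = -17*0 = 0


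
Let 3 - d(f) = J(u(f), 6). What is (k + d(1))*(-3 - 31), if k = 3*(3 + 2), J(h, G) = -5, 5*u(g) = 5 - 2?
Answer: -782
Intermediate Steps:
u(g) = 3/5 (u(g) = (5 - 2)/5 = (1/5)*3 = 3/5)
d(f) = 8 (d(f) = 3 - 1*(-5) = 3 + 5 = 8)
k = 15 (k = 3*5 = 15)
(k + d(1))*(-3 - 31) = (15 + 8)*(-3 - 31) = 23*(-34) = -782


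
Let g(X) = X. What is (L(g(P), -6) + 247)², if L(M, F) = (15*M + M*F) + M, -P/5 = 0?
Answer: 61009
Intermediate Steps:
P = 0 (P = -5*0 = 0)
L(M, F) = 16*M + F*M (L(M, F) = (15*M + F*M) + M = 16*M + F*M)
(L(g(P), -6) + 247)² = (0*(16 - 6) + 247)² = (0*10 + 247)² = (0 + 247)² = 247² = 61009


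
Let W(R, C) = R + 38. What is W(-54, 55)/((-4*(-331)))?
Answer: -4/331 ≈ -0.012085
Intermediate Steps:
W(R, C) = 38 + R
W(-54, 55)/((-4*(-331))) = (38 - 54)/((-4*(-331))) = -16/((-1*(-1324))) = -16/1324 = -16*1/1324 = -4/331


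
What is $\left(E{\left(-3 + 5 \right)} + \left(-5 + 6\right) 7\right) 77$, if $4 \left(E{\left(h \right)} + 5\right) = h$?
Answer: $\frac{385}{2} \approx 192.5$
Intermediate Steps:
$E{\left(h \right)} = -5 + \frac{h}{4}$
$\left(E{\left(-3 + 5 \right)} + \left(-5 + 6\right) 7\right) 77 = \left(\left(-5 + \frac{-3 + 5}{4}\right) + \left(-5 + 6\right) 7\right) 77 = \left(\left(-5 + \frac{1}{4} \cdot 2\right) + 1 \cdot 7\right) 77 = \left(\left(-5 + \frac{1}{2}\right) + 7\right) 77 = \left(- \frac{9}{2} + 7\right) 77 = \frac{5}{2} \cdot 77 = \frac{385}{2}$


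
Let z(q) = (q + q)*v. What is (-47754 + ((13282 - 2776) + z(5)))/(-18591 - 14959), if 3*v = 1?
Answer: 55867/50325 ≈ 1.1101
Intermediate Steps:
v = 1/3 (v = (1/3)*1 = 1/3 ≈ 0.33333)
z(q) = 2*q/3 (z(q) = (q + q)*(1/3) = (2*q)*(1/3) = 2*q/3)
(-47754 + ((13282 - 2776) + z(5)))/(-18591 - 14959) = (-47754 + ((13282 - 2776) + (2/3)*5))/(-18591 - 14959) = (-47754 + (10506 + 10/3))/(-33550) = (-47754 + 31528/3)*(-1/33550) = -111734/3*(-1/33550) = 55867/50325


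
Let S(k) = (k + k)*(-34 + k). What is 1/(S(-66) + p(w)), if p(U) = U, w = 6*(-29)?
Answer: 1/13026 ≈ 7.6770e-5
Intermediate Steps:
w = -174
S(k) = 2*k*(-34 + k) (S(k) = (2*k)*(-34 + k) = 2*k*(-34 + k))
1/(S(-66) + p(w)) = 1/(2*(-66)*(-34 - 66) - 174) = 1/(2*(-66)*(-100) - 174) = 1/(13200 - 174) = 1/13026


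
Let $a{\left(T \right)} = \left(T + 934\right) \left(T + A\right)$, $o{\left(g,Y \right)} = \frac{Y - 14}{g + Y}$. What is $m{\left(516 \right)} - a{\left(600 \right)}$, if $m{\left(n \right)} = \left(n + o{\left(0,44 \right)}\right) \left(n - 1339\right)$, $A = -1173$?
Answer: $\frac{9982563}{22} \approx 4.5375 \cdot 10^{5}$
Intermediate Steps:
$o{\left(g,Y \right)} = \frac{-14 + Y}{Y + g}$
$m{\left(n \right)} = \left(-1339 + n\right) \left(\frac{15}{22} + n\right)$ ($m{\left(n \right)} = \left(n + \frac{-14 + 44}{44 + 0}\right) \left(n - 1339\right) = \left(n + \frac{1}{44} \cdot 30\right) \left(-1339 + n\right) = \left(n + \frac{15}{22}\right) \left(-1339 + n\right) = \left(\frac{15}{22} + n\right) \left(-1339 + n\right) = \left(-1339 + n\right) \left(\frac{15}{22} + n\right)$)
$a{\left(T \right)} = \left(-1173 + T\right) \left(934 + T\right)$ ($a{\left(T \right)} = \left(T + 934\right) \left(T - 1173\right) = \left(934 + T\right) \left(-1173 + T\right) = \left(-1173 + T\right) \left(934 + T\right)$)
$m{\left(516 \right)} - a{\left(600 \right)} = \left(- \frac{20085}{22} + 516^{2} - \frac{7596294}{11}\right) - \left(-1095582 + 600^{2} - 143400\right) = \left(- \frac{20085}{22} + 266256 - \frac{7596294}{11}\right) - \left(-1095582 + 360000 - 143400\right) = - \frac{9355041}{22} - -878982 = - \frac{9355041}{22} + 878982 = \frac{9982563}{22}$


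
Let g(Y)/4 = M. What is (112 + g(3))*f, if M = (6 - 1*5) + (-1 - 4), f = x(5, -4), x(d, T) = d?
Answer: 480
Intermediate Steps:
f = 5
M = -4 (M = (6 - 5) - 5 = 1 - 5 = -4)
g(Y) = -16 (g(Y) = 4*(-4) = -16)
(112 + g(3))*f = (112 - 16)*5 = 96*5 = 480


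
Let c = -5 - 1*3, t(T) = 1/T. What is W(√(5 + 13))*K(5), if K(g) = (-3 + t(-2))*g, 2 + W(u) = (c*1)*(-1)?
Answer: -105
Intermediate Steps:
c = -8 (c = -5 - 3 = -8)
W(u) = 6 (W(u) = -2 - 8*1*(-1) = -2 - 8*(-1) = -2 + 8 = 6)
K(g) = -7*g/2 (K(g) = (-3 + 1/(-2))*g = (-3 - ½)*g = -7*g/2)
W(√(5 + 13))*K(5) = 6*(-7/2*5) = 6*(-35/2) = -105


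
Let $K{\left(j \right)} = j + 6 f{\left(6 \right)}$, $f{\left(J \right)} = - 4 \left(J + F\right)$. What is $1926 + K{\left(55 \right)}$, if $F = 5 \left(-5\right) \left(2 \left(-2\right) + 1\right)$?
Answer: $37$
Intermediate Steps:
$F = 75$ ($F = - 25 \left(-4 + 1\right) = \left(-25\right) \left(-3\right) = 75$)
$f{\left(J \right)} = -300 - 4 J$ ($f{\left(J \right)} = - 4 \left(J + 75\right) = - 4 \left(75 + J\right) = -300 - 4 J$)
$K{\left(j \right)} = -1944 + j$ ($K{\left(j \right)} = j + 6 \left(-300 - 24\right) = j + 6 \left(-324\right) = j - 1944 = -1944 + j$)
$1926 + K{\left(55 \right)} = 1926 + \left(-1944 + 55\right) = 1926 - 1889 = 37$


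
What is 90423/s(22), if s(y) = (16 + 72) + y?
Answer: 90423/110 ≈ 822.03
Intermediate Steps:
s(y) = 88 + y
90423/s(22) = 90423/(88 + 22) = 90423/110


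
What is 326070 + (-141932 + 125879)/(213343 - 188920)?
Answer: 2654530519/8141 ≈ 3.2607e+5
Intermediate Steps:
326070 + (-141932 + 125879)/(213343 - 188920) = 326070 - 16053/24423 = 326070 - 16053*1/24423 = 326070 - 5351/8141 = 2654530519/8141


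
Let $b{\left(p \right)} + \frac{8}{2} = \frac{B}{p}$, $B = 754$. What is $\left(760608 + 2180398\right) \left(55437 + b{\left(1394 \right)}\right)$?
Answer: $\frac{113632172321068}{697} \approx 1.6303 \cdot 10^{11}$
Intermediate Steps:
$b{\left(p \right)} = -4 + \frac{754}{p}$
$\left(760608 + 2180398\right) \left(55437 + b{\left(1394 \right)}\right) = \left(760608 + 2180398\right) \left(55437 - \left(4 - \frac{754}{1394}\right)\right) = 2941006 \left(55437 + \left(-4 + 754 \cdot \frac{1}{1394}\right)\right) = 2941006 \left(55437 + \left(-4 + \frac{377}{697}\right)\right) = 2941006 \left(55437 - \frac{2411}{697}\right) = 2941006 \cdot \frac{38637178}{697} = \frac{113632172321068}{697}$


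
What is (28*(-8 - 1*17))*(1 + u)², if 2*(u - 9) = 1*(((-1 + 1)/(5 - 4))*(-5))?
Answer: -70000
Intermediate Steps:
u = 9 (u = 9 + (1*(((-1 + 1)/(5 - 4))*(-5)))/2 = 9 + (1*((0/1)*(-5)))/2 = 9 + (1*((0*1)*(-5)))/2 = 9 + (1*(0*(-5)))/2 = 9 + (1*0)/2 = 9 + (½)*0 = 9 + 0 = 9)
(28*(-8 - 1*17))*(1 + u)² = (28*(-8 - 1*17))*(1 + 9)² = (28*(-8 - 17))*10² = (28*(-25))*100 = -700*100 = -70000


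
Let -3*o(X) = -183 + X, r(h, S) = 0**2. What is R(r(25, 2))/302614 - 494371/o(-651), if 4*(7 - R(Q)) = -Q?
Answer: -37400895962/21031673 ≈ -1778.3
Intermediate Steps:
r(h, S) = 0
o(X) = 61 - X/3 (o(X) = -(-183 + X)/3 = 61 - X/3)
R(Q) = 7 + Q/4 (R(Q) = 7 - (-1)*Q/4 = 7 + Q/4)
R(r(25, 2))/302614 - 494371/o(-651) = (7 + (1/4)*0)/302614 - 494371/(61 - 1/3*(-651)) = (7 + 0)*(1/302614) - 494371/(61 + 217) = 7*(1/302614) - 494371/278 = 7/302614 - 494371*1/278 = 7/302614 - 494371/278 = -37400895962/21031673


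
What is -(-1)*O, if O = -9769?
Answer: -9769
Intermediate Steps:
-(-1)*O = -(-1)*(-9769) = -1*9769 = -9769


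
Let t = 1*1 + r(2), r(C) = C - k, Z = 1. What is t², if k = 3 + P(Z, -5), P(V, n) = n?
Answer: 25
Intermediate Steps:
k = -2 (k = 3 - 5 = -2)
r(C) = 2 + C (r(C) = C - 1*(-2) = C + 2 = 2 + C)
t = 5 (t = 1*1 + (2 + 2) = 1 + 4 = 5)
t² = 5² = 25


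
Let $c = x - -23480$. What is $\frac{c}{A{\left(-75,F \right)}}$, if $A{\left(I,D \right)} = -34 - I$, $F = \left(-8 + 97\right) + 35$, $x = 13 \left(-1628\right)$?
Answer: $\frac{2316}{41} \approx 56.488$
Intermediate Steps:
$x = -21164$
$c = 2316$ ($c = -21164 - -23480 = -21164 + 23480 = 2316$)
$F = 124$ ($F = 89 + 35 = 124$)
$\frac{c}{A{\left(-75,F \right)}} = \frac{2316}{-34 - -75} = \frac{2316}{-34 + 75} = \frac{2316}{41}$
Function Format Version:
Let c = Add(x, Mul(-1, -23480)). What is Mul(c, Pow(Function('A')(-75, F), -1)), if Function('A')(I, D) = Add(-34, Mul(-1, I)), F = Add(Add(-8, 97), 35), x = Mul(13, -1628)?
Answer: Rational(2316, 41) ≈ 56.488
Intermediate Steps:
x = -21164
c = 2316 (c = Add(-21164, Mul(-1, -23480)) = Add(-21164, 23480) = 2316)
F = 124 (F = Add(89, 35) = 124)
Mul(c, Pow(Function('A')(-75, F), -1)) = Mul(2316, Pow(Add(-34, Mul(-1, -75)), -1)) = Mul(2316, Pow(Add(-34, 75), -1)) = Mul(2316, Pow(41, -1)) = Mul(2316, Rational(1, 41)) = Rational(2316, 41)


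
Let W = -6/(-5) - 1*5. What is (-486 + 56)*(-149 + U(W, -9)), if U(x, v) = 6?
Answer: 61490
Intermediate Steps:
W = -19/5 (W = -6*(-⅕) - 5 = 6/5 - 5 = -19/5 ≈ -3.8000)
(-486 + 56)*(-149 + U(W, -9)) = (-486 + 56)*(-149 + 6) = -430*(-143) = 61490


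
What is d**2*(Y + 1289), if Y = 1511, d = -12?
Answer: 403200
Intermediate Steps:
d**2*(Y + 1289) = (-12)**2*(1511 + 1289) = 144*2800 = 403200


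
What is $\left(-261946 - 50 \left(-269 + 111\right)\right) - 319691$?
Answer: $-573737$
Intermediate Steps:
$\left(-261946 - 50 \left(-269 + 111\right)\right) - 319691 = \left(-261946 - -7900\right) - 319691 = \left(-261946 + 7900\right) - 319691 = -254046 - 319691 = -573737$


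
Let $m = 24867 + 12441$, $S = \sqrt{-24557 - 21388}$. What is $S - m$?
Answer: $-37308 + 3 i \sqrt{5105} \approx -37308.0 + 214.35 i$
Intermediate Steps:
$S = 3 i \sqrt{5105}$ ($S = \sqrt{-45945} = 3 i \sqrt{5105} \approx 214.35 i$)
$m = 37308$
$S - m = 3 i \sqrt{5105} - 37308 = -37308 + 3 i \sqrt{5105}$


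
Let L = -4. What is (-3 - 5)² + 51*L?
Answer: -140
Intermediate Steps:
(-3 - 5)² + 51*L = (-3 - 5)² + 51*(-4) = (-8)² - 204 = 64 - 204 = -140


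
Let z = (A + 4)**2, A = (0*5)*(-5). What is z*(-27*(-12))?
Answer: 5184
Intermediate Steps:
A = 0 (A = 0*(-5) = 0)
z = 16 (z = (0 + 4)**2 = 4**2 = 16)
z*(-27*(-12)) = 16*(-27*(-12)) = 16*324 = 5184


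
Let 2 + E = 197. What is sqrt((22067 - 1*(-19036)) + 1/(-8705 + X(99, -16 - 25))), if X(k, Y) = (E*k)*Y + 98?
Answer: sqrt(1644580385774745)/200028 ≈ 202.74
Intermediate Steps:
E = 195 (E = -2 + 197 = 195)
X(k, Y) = 98 + 195*Y*k (X(k, Y) = (195*k)*Y + 98 = 195*Y*k + 98 = 98 + 195*Y*k)
sqrt((22067 - 1*(-19036)) + 1/(-8705 + X(99, -16 - 25))) = sqrt((22067 - 1*(-19036)) + 1/(-8705 + (98 + 195*(-16 - 25)*99))) = sqrt((22067 + 19036) + 1/(-8705 + (98 + 195*(-41)*99))) = sqrt(41103 + 1/(-8705 + (98 - 791505))) = sqrt(41103 + 1/(-8705 - 791407)) = sqrt(41103 + 1/(-800112)) = sqrt(41103 - 1/800112) = sqrt(32887003535/800112) = sqrt(1644580385774745)/200028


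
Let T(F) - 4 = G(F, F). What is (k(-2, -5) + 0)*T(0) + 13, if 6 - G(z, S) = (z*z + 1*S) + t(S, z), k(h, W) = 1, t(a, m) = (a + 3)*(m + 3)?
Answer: 14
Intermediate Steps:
t(a, m) = (3 + a)*(3 + m)
G(z, S) = -3 - z**2 - 4*S - 3*z - S*z (G(z, S) = 6 - ((z*z + 1*S) + (9 + 3*S + 3*z + S*z)) = 6 - ((z**2 + S) + (9 + 3*S + 3*z + S*z)) = 6 - ((S + z**2) + (9 + 3*S + 3*z + S*z)) = 6 - (9 + z**2 + 3*z + 4*S + S*z) = 6 + (-9 - z**2 - 4*S - 3*z - S*z) = -3 - z**2 - 4*S - 3*z - S*z)
T(F) = 1 - 7*F - 2*F**2 (T(F) = 4 + (-3 - F**2 - 4*F - 3*F - F*F) = 4 + (-3 - F**2 - 4*F - 3*F - F**2) = 4 + (-3 - 7*F - 2*F**2) = 1 - 7*F - 2*F**2)
(k(-2, -5) + 0)*T(0) + 13 = (1 + 0)*(1 - 7*0 - 2*0**2) + 13 = 1*(1 + 0 - 2*0) + 13 = 1*(1 + 0 + 0) + 13 = 1*1 + 13 = 1 + 13 = 14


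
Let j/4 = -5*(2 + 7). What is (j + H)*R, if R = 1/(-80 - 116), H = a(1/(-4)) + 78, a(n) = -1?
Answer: 103/196 ≈ 0.52551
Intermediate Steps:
H = 77 (H = -1 + 78 = 77)
j = -180 (j = 4*(-5*(2 + 7)) = 4*(-5*9) = 4*(-45) = -180)
R = -1/196 (R = 1/(-196) = -1/196 ≈ -0.0051020)
(j + H)*R = (-180 + 77)*(-1/196) = -103*(-1/196) = 103/196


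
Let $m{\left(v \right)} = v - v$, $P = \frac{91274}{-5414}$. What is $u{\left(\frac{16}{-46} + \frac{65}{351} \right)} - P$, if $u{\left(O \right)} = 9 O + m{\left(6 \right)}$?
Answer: $\frac{2875546}{186783} \approx 15.395$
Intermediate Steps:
$P = - \frac{45637}{2707}$ ($P = 91274 \left(- \frac{1}{5414}\right) = - \frac{45637}{2707} \approx -16.859$)
$m{\left(v \right)} = 0$
$u{\left(O \right)} = 9 O$ ($u{\left(O \right)} = 9 O + 0 = 9 O$)
$u{\left(\frac{16}{-46} + \frac{65}{351} \right)} - P = 9 \left(\frac{16}{-46} + \frac{65}{351}\right) - - \frac{45637}{2707} = 9 \left(16 \left(- \frac{1}{46}\right) + 65 \cdot \frac{1}{351}\right) + \frac{45637}{2707} = 9 \left(- \frac{8}{23} + \frac{5}{27}\right) + \frac{45637}{2707} = 9 \left(- \frac{101}{621}\right) + \frac{45637}{2707} = - \frac{101}{69} + \frac{45637}{2707} = \frac{2875546}{186783}$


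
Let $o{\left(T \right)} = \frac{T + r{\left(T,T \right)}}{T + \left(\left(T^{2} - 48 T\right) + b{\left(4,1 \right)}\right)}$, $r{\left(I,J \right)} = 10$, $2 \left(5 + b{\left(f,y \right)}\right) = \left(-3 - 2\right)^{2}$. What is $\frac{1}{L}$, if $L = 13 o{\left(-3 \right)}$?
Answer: $\frac{45}{26} \approx 1.7308$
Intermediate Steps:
$b{\left(f,y \right)} = \frac{15}{2}$ ($b{\left(f,y \right)} = -5 + \frac{\left(-3 - 2\right)^{2}}{2} = -5 + \frac{\left(-5\right)^{2}}{2} = -5 + \frac{1}{2} \cdot 25 = -5 + \frac{25}{2} = \frac{15}{2}$)
$o{\left(T \right)} = \frac{10 + T}{\frac{15}{2} + T^{2} - 47 T}$ ($o{\left(T \right)} = \frac{T + 10}{T + \left(\left(T^{2} - 48 T\right) + \frac{15}{2}\right)} = \frac{10 + T}{T + \left(\frac{15}{2} + T^{2} - 48 T\right)} = \frac{10 + T}{\frac{15}{2} + T^{2} - 47 T}$)
$L = \frac{26}{45}$ ($L = 13 \frac{2 \left(10 - 3\right)}{15 - -282 + 2 \left(-3\right)^{2}} = 13 \cdot 2 \frac{1}{15 + 282 + 2 \cdot 9} \cdot 7 = 13 \cdot 2 \frac{1}{15 + 282 + 18} \cdot 7 = 13 \cdot 2 \cdot \frac{1}{315} \cdot 7 = 13 \cdot \frac{2}{45} = \frac{26}{45} \approx 0.57778$)
$\frac{1}{L} = \frac{1}{\frac{26}{45}} = \frac{45}{26}$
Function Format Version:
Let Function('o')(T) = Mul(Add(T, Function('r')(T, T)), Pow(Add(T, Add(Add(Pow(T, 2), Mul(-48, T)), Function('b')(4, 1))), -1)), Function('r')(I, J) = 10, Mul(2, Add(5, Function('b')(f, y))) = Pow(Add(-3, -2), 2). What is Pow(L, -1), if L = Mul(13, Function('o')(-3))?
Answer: Rational(45, 26) ≈ 1.7308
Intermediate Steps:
Function('b')(f, y) = Rational(15, 2) (Function('b')(f, y) = Add(-5, Mul(Rational(1, 2), Pow(Add(-3, -2), 2))) = Add(-5, Mul(Rational(1, 2), Pow(-5, 2))) = Add(-5, Mul(Rational(1, 2), 25)) = Add(-5, Rational(25, 2)) = Rational(15, 2))
Function('o')(T) = Mul(Pow(Add(Rational(15, 2), Pow(T, 2), Mul(-47, T)), -1), Add(10, T)) (Function('o')(T) = Mul(Add(T, 10), Pow(Add(T, Add(Add(Pow(T, 2), Mul(-48, T)), Rational(15, 2))), -1)) = Mul(Add(10, T), Pow(Add(T, Add(Rational(15, 2), Pow(T, 2), Mul(-48, T))), -1)) = Mul(Add(10, T), Pow(Add(Rational(15, 2), Pow(T, 2), Mul(-47, T)), -1)) = Mul(Pow(Add(Rational(15, 2), Pow(T, 2), Mul(-47, T)), -1), Add(10, T)))
L = Rational(26, 45) (L = Mul(13, Mul(2, Pow(Add(15, Mul(-94, -3), Mul(2, Pow(-3, 2))), -1), Add(10, -3))) = Mul(13, Mul(2, Pow(Add(15, 282, Mul(2, 9)), -1), 7)) = Mul(13, Mul(2, Pow(Add(15, 282, 18), -1), 7)) = Mul(13, Mul(2, Pow(315, -1), 7)) = Mul(13, Mul(2, Rational(1, 315), 7)) = Mul(13, Rational(2, 45)) = Rational(26, 45) ≈ 0.57778)
Pow(L, -1) = Pow(Rational(26, 45), -1) = Rational(45, 26)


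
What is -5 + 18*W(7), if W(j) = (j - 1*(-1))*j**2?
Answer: 7051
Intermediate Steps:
W(j) = j**2*(1 + j) (W(j) = (j + 1)*j**2 = (1 + j)*j**2 = j**2*(1 + j))
-5 + 18*W(7) = -5 + 18*(7**2*(1 + 7)) = -5 + 18*(49*8) = -5 + 18*392 = -5 + 7056 = 7051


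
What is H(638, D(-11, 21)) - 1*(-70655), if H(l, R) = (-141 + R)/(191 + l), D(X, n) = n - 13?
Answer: 58572862/829 ≈ 70655.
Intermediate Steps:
D(X, n) = -13 + n
H(l, R) = (-141 + R)/(191 + l)
H(638, D(-11, 21)) - 1*(-70655) = (-141 + (-13 + 21))/(191 + 638) - 1*(-70655) = (-141 + 8)/829 + 70655 = (1/829)*(-133) + 70655 = -133/829 + 70655 = 58572862/829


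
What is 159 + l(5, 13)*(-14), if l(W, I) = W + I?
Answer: -93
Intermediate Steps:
l(W, I) = I + W
159 + l(5, 13)*(-14) = 159 + (13 + 5)*(-14) = 159 + 18*(-14) = 159 - 252 = -93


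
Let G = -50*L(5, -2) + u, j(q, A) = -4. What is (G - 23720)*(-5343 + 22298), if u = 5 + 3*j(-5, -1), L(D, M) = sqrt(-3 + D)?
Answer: -402291285 - 847750*sqrt(2) ≈ -4.0349e+8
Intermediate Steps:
u = -7 (u = 5 + 3*(-4) = 5 - 12 = -7)
G = -7 - 50*sqrt(2) (G = -50*sqrt(-3 + 5) - 7 = -50*sqrt(2) - 7 = -7 - 50*sqrt(2) ≈ -77.711)
(G - 23720)*(-5343 + 22298) = ((-7 - 50*sqrt(2)) - 23720)*(-5343 + 22298) = (-23727 - 50*sqrt(2))*16955 = -402291285 - 847750*sqrt(2)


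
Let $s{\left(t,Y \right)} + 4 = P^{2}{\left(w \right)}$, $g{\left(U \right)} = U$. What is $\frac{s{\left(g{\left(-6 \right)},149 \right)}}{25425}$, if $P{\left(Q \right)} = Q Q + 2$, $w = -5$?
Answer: $\frac{29}{1017} \approx 0.028515$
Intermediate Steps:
$P{\left(Q \right)} = 2 + Q^{2}$ ($P{\left(Q \right)} = Q^{2} + 2 = 2 + Q^{2}$)
$s{\left(t,Y \right)} = 725$ ($s{\left(t,Y \right)} = -4 + \left(2 + \left(-5\right)^{2}\right)^{2} = -4 + \left(2 + 25\right)^{2} = -4 + 27^{2} = -4 + 729 = 725$)
$\frac{s{\left(g{\left(-6 \right)},149 \right)}}{25425} = \frac{725}{25425} = 725 \cdot \frac{1}{25425} = \frac{29}{1017}$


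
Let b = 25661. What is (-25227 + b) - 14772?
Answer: -14338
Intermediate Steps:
(-25227 + b) - 14772 = (-25227 + 25661) - 14772 = 434 - 14772 = -14338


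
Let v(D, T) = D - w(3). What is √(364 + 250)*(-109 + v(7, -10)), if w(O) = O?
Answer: -105*√614 ≈ -2601.8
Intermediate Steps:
v(D, T) = -3 + D (v(D, T) = D - 1*3 = D - 3 = -3 + D)
√(364 + 250)*(-109 + v(7, -10)) = √(364 + 250)*(-109 + (-3 + 7)) = √614*(-109 + 4) = √614*(-105) = -105*√614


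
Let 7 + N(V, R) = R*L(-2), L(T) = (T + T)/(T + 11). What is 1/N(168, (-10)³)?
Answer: 9/3937 ≈ 0.0022860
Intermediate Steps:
L(T) = 2*T/(11 + T) (L(T) = (2*T)/(11 + T) = 2*T/(11 + T))
N(V, R) = -7 - 4*R/9 (N(V, R) = -7 + R*(2*(-2)/(11 - 2)) = -7 + R*(2*(-2)/9) = -7 + R*(2*(-2)*(⅑)) = -7 + R*(-4/9) = -7 - 4*R/9)
1/N(168, (-10)³) = 1/(-7 - 4/9*(-10)³) = 1/(-7 - 4/9*(-1000)) = 1/(-7 + 4000/9) = 1/(3937/9) = 9/3937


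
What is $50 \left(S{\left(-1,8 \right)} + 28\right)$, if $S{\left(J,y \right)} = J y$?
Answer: $1000$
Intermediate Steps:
$50 \left(S{\left(-1,8 \right)} + 28\right) = 50 \left(\left(-1\right) 8 + 28\right) = 50 \left(-8 + 28\right) = 50 \cdot 20 = 1000$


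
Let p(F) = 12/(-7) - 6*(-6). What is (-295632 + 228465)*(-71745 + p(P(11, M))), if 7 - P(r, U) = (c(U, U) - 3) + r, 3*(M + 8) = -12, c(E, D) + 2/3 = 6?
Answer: 33716154825/7 ≈ 4.8166e+9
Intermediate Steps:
c(E, D) = 16/3 (c(E, D) = -⅔ + 6 = 16/3)
M = -12 (M = -8 + (⅓)*(-12) = -8 - 4 = -12)
P(r, U) = 14/3 - r (P(r, U) = 7 - ((16/3 - 3) + r) = 7 - (7/3 + r) = 7 + (-7/3 - r) = 14/3 - r)
p(F) = 240/7 (p(F) = 12*(-⅐) + 36 = -12/7 + 36 = 240/7)
(-295632 + 228465)*(-71745 + p(P(11, M))) = (-295632 + 228465)*(-71745 + 240/7) = -67167*(-501975/7) = 33716154825/7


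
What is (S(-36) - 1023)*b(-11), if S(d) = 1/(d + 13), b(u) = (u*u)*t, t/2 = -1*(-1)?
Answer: -5694260/23 ≈ -2.4758e+5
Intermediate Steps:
t = 2 (t = 2*(-1*(-1)) = 2*1 = 2)
b(u) = 2*u² (b(u) = (u*u)*2 = u²*2 = 2*u²)
S(d) = 1/(13 + d)
(S(-36) - 1023)*b(-11) = (1/(13 - 36) - 1023)*(2*(-11)²) = (1/(-23) - 1023)*(2*121) = (-1/23 - 1023)*242 = -23530/23*242 = -5694260/23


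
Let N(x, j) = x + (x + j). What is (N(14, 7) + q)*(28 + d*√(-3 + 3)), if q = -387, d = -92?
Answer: -9856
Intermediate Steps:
N(x, j) = j + 2*x (N(x, j) = x + (j + x) = j + 2*x)
(N(14, 7) + q)*(28 + d*√(-3 + 3)) = ((7 + 2*14) - 387)*(28 - 92*√(-3 + 3)) = ((7 + 28) - 387)*(28 - 92*√0) = (35 - 387)*(28 - 92*0) = -352*(28 + 0) = -352*28 = -9856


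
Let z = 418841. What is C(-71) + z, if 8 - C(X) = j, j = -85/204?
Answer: 5026193/12 ≈ 4.1885e+5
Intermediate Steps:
j = -5/12 (j = -85*1/204 = -5/12 ≈ -0.41667)
C(X) = 101/12 (C(X) = 8 - 1*(-5/12) = 8 + 5/12 = 101/12)
C(-71) + z = 101/12 + 418841 = 5026193/12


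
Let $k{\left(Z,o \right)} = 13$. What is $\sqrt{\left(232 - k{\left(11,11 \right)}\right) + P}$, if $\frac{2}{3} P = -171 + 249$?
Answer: $4 \sqrt{21} \approx 18.33$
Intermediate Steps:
$P = 117$ ($P = \frac{3 \left(-171 + 249\right)}{2} = \frac{3}{2} \cdot 78 = 117$)
$\sqrt{\left(232 - k{\left(11,11 \right)}\right) + P} = \sqrt{\left(232 - 13\right) + 117} = \sqrt{219 + 117} = \sqrt{336} = 4 \sqrt{21}$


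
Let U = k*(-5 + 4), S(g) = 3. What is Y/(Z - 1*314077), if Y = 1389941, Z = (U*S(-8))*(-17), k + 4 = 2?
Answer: -1389941/314179 ≈ -4.4240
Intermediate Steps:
k = -2 (k = -4 + 2 = -2)
U = 2 (U = -2*(-5 + 4) = -2*(-1) = 2)
Z = -102 (Z = (2*3)*(-17) = 6*(-17) = -102)
Y/(Z - 1*314077) = 1389941/(-102 - 1*314077) = 1389941/(-102 - 314077) = 1389941/(-314179) = 1389941*(-1/314179) = -1389941/314179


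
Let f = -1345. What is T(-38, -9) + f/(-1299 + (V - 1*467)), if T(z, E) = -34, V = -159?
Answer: -12821/385 ≈ -33.301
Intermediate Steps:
T(-38, -9) + f/(-1299 + (V - 1*467)) = -34 - 1345/(-1299 + (-159 - 1*467)) = -34 - 1345/(-1299 + (-159 - 467)) = -34 - 1345/(-1299 - 626) = -34 - 1345/(-1925) = -34 - 1345*(-1/1925) = -34 + 269/385 = -12821/385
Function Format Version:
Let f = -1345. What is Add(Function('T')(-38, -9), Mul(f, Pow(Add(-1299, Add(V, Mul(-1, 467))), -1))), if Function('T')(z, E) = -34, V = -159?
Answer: Rational(-12821, 385) ≈ -33.301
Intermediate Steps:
Add(Function('T')(-38, -9), Mul(f, Pow(Add(-1299, Add(V, Mul(-1, 467))), -1))) = Add(-34, Mul(-1345, Pow(Add(-1299, Add(-159, Mul(-1, 467))), -1))) = Add(-34, Mul(-1345, Pow(Add(-1299, Add(-159, -467)), -1))) = Add(-34, Mul(-1345, Pow(Add(-1299, -626), -1))) = Add(-34, Mul(-1345, Pow(-1925, -1))) = Add(-34, Mul(-1345, Rational(-1, 1925))) = Add(-34, Rational(269, 385)) = Rational(-12821, 385)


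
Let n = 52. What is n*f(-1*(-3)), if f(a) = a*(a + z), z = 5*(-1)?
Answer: -312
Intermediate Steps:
z = -5
f(a) = a*(-5 + a) (f(a) = a*(a - 5) = a*(-5 + a))
n*f(-1*(-3)) = 52*((-1*(-3))*(-5 - 1*(-3))) = 52*(3*(-5 + 3)) = 52*(3*(-2)) = 52*(-6) = -312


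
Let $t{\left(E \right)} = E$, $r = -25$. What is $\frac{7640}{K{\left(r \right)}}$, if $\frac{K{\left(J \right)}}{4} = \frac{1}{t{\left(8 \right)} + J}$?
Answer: $-32470$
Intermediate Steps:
$K{\left(J \right)} = \frac{4}{8 + J}$
$\frac{7640}{K{\left(r \right)}} = \frac{7640}{4 \frac{1}{8 - 25}} = \frac{7640}{4 \frac{1}{-17}} = \frac{7640}{4 \left(- \frac{1}{17}\right)} = \frac{7640}{- \frac{4}{17}} = 7640 \left(- \frac{17}{4}\right) = -32470$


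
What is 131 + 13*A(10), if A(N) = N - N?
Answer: 131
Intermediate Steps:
A(N) = 0
131 + 13*A(10) = 131 + 13*0 = 131 + 0 = 131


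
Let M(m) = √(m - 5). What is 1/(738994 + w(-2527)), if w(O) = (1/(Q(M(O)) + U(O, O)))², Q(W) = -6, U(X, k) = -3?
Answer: 81/59858515 ≈ 1.3532e-6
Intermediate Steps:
M(m) = √(-5 + m)
w(O) = 1/81 (w(O) = (1/(-6 - 3))² = (1/(-9))² = (-⅑)² = 1/81)
1/(738994 + w(-2527)) = 1/(738994 + 1/81) = 1/(59858515/81) = 81/59858515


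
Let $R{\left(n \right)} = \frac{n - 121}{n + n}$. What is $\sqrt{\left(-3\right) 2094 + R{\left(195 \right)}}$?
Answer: $\frac{i \sqrt{238865835}}{195} \approx 79.258 i$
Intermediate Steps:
$R{\left(n \right)} = \frac{-121 + n}{2 n}$
$\sqrt{\left(-3\right) 2094 + R{\left(195 \right)}} = \sqrt{\left(-3\right) 2094 + \frac{-121 + 195}{2 \cdot 195}} = \sqrt{-6282 + \frac{1}{2} \cdot \frac{1}{195} \cdot 74} = \sqrt{-6282 + \frac{37}{195}} = \sqrt{- \frac{1224953}{195}} = \frac{i \sqrt{238865835}}{195}$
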